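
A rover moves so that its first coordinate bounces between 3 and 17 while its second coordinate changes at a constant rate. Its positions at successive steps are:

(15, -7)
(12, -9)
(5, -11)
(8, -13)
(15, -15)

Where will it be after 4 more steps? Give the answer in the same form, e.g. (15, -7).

The first coordinate travels 7 per step and bounces off the walls at 3 and 17.
  step 5: 15 → 12
  step 6: 12 → 5
  step 7: 5 → 8
  step 8: 8 → 15
The second coordinate changes by -2 each step: at step 8 it is -23.

(15, -23)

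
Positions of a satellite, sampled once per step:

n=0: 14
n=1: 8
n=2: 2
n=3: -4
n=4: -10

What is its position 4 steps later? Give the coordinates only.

-34

The position changes by -6 every step.
step 5: -10 − 6 → -16
step 6: -16 − 6 → -22
step 7: -22 − 6 → -28
step 8: -28 − 6 → -34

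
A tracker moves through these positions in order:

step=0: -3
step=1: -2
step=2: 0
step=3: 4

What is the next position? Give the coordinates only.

Consecutive displacements +1, +2, +4 scale by a factor of 2 each step.
step 4: 4 + 8 → 12

12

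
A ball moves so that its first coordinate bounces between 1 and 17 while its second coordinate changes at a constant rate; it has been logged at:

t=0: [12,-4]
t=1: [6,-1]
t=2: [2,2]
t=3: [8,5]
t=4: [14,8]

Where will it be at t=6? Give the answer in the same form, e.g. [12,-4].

[8,14]

The first coordinate reflects between 1 and 17, moving 6 per step.
  step 5: 14 → 14
  step 6: 14 → 8
The second coordinate changes by +3 each step: at step 6 it is 14.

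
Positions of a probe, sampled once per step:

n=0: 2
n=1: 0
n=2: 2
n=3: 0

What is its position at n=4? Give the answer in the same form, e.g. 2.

2

Consecutive displacements -2, +2, -2 scale by a factor of -1 each step.
step 4: 0 + 2 → 2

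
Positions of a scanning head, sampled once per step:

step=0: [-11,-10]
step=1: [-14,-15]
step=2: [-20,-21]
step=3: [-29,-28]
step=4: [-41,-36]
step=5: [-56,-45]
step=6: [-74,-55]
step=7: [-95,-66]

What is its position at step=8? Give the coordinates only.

[-119,-78]

Successive displacements: [-3,-5], [-6,-6], [-9,-7], [-12,-8], [-15,-9], [-18,-10], [-21,-11] — each changes by [-3,-1].
step 8: [-95,-66] + [-24,-12] → [-119,-78]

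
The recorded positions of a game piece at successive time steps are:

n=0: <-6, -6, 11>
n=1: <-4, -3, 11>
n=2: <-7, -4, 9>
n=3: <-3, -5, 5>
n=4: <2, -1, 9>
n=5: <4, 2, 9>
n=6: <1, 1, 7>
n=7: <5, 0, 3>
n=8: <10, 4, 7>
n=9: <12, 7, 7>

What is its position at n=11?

<13, 5, 1>

The moves between consecutive positions are <+2, +3, +0>, <-3, -1, -2>, <+4, -1, -4>, <+5, +4, +4>, <+2, +3, +0>, <-3, -1, -2>, <+4, -1, -4>, <+5, +4, +4>, <+2, +3, +0>; they repeat the 4-cycle [<+2, +3, +0>, <-3, -1, -2>, <+4, -1, -4>, <+5, +4, +4>].
step 10: apply <-3, -1, -2> → <9, 6, 5>
step 11: apply <+4, -1, -4> → <13, 5, 1>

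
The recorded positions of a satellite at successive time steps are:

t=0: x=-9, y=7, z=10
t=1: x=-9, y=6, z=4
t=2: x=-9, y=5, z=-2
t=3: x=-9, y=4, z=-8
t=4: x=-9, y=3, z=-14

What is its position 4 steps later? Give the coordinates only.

x=-9, y=-1, z=-38

The position changes by (+0,-1,-6) every step.
step 5: x=-9, y=3, z=-14 + (+0,-1,-6) → x=-9, y=2, z=-20
step 6: x=-9, y=2, z=-20 + (+0,-1,-6) → x=-9, y=1, z=-26
step 7: x=-9, y=1, z=-26 + (+0,-1,-6) → x=-9, y=0, z=-32
step 8: x=-9, y=0, z=-32 + (+0,-1,-6) → x=-9, y=-1, z=-38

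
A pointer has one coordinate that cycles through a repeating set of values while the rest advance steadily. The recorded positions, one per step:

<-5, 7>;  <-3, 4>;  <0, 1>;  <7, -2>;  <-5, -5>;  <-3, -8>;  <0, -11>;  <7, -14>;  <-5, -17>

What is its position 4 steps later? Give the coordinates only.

<-5, -29>

First: cycles through -5, -3, 0, 7 every 4 steps. Step 12 lands at position 0 of the cycle → -5.
Second: linear, -3 per step → -29 at step 12.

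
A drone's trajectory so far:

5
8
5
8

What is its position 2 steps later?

Consecutive displacements +3, -3, +3 scale by a factor of -1 each step.
step 4: 8 − 3 → 5
step 5: 5 + 3 → 8

8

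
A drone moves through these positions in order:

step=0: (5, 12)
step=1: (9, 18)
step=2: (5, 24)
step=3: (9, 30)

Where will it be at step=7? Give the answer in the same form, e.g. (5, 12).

(9, 54)

First: cycles through 5, 9 every 2 steps. Step 7 lands at position 1 of the cycle → 9.
Second: linear, +6 per step → 54 at step 7.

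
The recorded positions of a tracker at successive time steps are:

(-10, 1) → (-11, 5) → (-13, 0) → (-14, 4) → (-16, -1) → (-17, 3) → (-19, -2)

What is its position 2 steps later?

(-22, -3)

The moves between consecutive positions are (-1, +4), (-2, -5), (-1, +4), (-2, -5), (-1, +4), (-2, -5); they repeat the 2-cycle [(-1, +4), (-2, -5)].
step 7: apply (-1, +4) → (-20, 2)
step 8: apply (-2, -5) → (-22, -3)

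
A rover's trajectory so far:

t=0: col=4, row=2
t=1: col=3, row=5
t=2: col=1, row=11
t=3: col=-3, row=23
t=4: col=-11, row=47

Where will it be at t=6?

Consecutive displacements (-1, +3), (-2, +6), (-4, +12), (-8, +24) scale by a factor of 2 each step.
step 5: col=-11, row=47 + (-16, +48) → col=-27, row=95
step 6: col=-27, row=95 + (-32, +96) → col=-59, row=191

col=-59, row=191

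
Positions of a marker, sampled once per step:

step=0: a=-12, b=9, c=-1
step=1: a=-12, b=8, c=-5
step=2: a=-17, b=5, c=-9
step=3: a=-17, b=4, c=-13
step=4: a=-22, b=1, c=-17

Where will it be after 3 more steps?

Step-to-step displacements: (+0, -1, -4), (-5, -3, -4), (+0, -1, -4), (-5, -3, -4) — a repeating cycle of length 2.
step 5: apply (+0, -1, -4) → a=-22, b=0, c=-21
step 6: apply (-5, -3, -4) → a=-27, b=-3, c=-25
step 7: apply (+0, -1, -4) → a=-27, b=-4, c=-29

a=-27, b=-4, c=-29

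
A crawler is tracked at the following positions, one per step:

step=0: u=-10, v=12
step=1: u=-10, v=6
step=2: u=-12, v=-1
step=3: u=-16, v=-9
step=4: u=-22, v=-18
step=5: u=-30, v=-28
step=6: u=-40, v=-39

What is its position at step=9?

Taking differences between consecutive positions: (+0, -6), (-2, -7), (-4, -8), (-6, -9), (-8, -10), (-10, -11). These grow by (-2, -1) each step.
step 7: u=-40, v=-39 + (-12, -12) → u=-52, v=-51
step 8: u=-52, v=-51 + (-14, -13) → u=-66, v=-64
step 9: u=-66, v=-64 + (-16, -14) → u=-82, v=-78

u=-82, v=-78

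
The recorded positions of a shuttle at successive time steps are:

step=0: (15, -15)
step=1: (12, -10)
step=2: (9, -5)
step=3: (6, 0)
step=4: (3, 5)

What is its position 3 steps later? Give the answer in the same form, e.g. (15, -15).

Each step adds (-3, +5) to the position.
step 5: (3, 5) + (-3, +5) → (0, 10)
step 6: (0, 10) + (-3, +5) → (-3, 15)
step 7: (-3, 15) + (-3, +5) → (-6, 20)

(-6, 20)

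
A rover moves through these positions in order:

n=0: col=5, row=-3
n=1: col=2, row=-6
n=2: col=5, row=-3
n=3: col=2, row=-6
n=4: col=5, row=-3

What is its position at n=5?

col=2, row=-6

Consecutive displacements (-3, -3), (+3, +3), (-3, -3), (+3, +3) scale by a factor of -1 each step.
step 5: col=5, row=-3 + (-3, -3) → col=2, row=-6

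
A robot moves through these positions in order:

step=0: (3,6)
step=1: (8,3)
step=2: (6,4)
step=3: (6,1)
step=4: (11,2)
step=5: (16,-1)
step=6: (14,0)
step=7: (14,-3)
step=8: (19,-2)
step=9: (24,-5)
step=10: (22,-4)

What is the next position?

(22,-7)

Differencing gives (+5,-3), (-2,+1), (+0,-3), (+5,+1), (+5,-3), (-2,+1), (+0,-3), (+5,+1), (+5,-3), (-2,+1). This is the pattern (+5,-3), (-2,+1), (+0,-3), (+5,+1) repeated.
step 11: apply (+0,-3) → (22,-7)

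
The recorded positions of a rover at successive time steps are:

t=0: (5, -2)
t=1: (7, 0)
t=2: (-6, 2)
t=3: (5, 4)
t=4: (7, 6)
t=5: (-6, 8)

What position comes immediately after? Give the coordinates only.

(5, 10)

The first coordinate repeats the cycle [5, 7, -6] with period 3; step 6 mod 3 = 0, giving 5.
The second coordinate changes by +2 each step, so at step 6 it is -2 + 6·(2) = 10.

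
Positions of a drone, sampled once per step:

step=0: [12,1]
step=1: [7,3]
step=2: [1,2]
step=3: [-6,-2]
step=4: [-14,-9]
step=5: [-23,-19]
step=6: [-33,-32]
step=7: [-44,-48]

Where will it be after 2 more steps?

[-69,-89]

Successive displacements: [-5,+2], [-6,-1], [-7,-4], [-8,-7], [-9,-10], [-10,-13], [-11,-16] — each changes by [-1,-3].
step 8: [-44,-48] + [-12,-19] → [-56,-67]
step 9: [-56,-67] + [-13,-22] → [-69,-89]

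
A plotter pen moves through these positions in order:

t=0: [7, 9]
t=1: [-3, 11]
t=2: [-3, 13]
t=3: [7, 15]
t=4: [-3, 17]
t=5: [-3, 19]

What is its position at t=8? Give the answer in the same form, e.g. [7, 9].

First: cycles through 7, -3, -3 every 3 steps. Step 8 lands at position 2 of the cycle → -3.
Second: linear, +2 per step → 25 at step 8.

[-3, 25]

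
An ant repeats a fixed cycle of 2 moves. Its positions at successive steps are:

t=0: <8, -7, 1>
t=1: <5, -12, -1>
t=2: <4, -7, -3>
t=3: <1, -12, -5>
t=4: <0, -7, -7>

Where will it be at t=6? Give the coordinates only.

Differencing gives <-3, -5, -2>, <-1, +5, -2>, <-3, -5, -2>, <-1, +5, -2>. This is the pattern <-3, -5, -2>, <-1, +5, -2> repeated.
step 5: apply <-3, -5, -2> → <-3, -12, -9>
step 6: apply <-1, +5, -2> → <-4, -7, -11>

<-4, -7, -11>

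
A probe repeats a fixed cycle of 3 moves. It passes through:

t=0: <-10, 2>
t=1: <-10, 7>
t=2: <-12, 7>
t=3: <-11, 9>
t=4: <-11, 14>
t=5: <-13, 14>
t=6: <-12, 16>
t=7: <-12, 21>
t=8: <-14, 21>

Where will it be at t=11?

Differencing gives <+0, +5>, <-2, +0>, <+1, +2>, <+0, +5>, <-2, +0>, <+1, +2>, <+0, +5>, <-2, +0>. This is the pattern <+0, +5>, <-2, +0>, <+1, +2> repeated.
step 9: apply <+1, +2> → <-13, 23>
step 10: apply <+0, +5> → <-13, 28>
step 11: apply <-2, +0> → <-15, 28>

<-15, 28>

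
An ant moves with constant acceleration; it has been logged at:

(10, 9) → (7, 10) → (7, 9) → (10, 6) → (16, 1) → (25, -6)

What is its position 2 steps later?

First differences are (-3, +1), (+0, -1), (+3, -3), (+6, -5), (+9, -7); their common second difference is (+3, -2) (constant acceleration).
step 6: (25, -6) + (+12, -9) → (37, -15)
step 7: (37, -15) + (+15, -11) → (52, -26)

(52, -26)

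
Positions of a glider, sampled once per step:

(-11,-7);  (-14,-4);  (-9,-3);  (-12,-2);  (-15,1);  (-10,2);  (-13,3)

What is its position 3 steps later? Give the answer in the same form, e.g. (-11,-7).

(-14,8)

The moves between consecutive positions are (-3,+3), (+5,+1), (-3,+1), (-3,+3), (+5,+1), (-3,+1); they repeat the 3-cycle [(-3,+3), (+5,+1), (-3,+1)].
step 7: apply (-3,+3) → (-16,6)
step 8: apply (+5,+1) → (-11,7)
step 9: apply (-3,+1) → (-14,8)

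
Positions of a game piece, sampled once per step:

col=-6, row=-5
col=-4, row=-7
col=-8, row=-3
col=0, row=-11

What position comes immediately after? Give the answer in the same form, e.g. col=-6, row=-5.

Step-to-step displacements: (+2, -2), (-4, +4), (+8, -8); each is -2× the previous.
step 4: col=0, row=-11 + (-16, +16) → col=-16, row=5

col=-16, row=5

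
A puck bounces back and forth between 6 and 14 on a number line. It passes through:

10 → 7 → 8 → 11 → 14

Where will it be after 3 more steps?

The value reflects between 6 and 14, moving 3 per step.
  step 5: 14 → 11
  step 6: 11 → 8
  step 7: 8 → 7

7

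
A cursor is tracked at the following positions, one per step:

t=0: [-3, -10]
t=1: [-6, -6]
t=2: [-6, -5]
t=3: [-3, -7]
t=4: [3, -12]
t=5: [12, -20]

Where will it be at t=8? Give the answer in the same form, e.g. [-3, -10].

[57, -62]

First differences are [-3, +4], [+0, +1], [+3, -2], [+6, -5], [+9, -8]; their common second difference is [+3, -3] (constant acceleration).
step 6: [12, -20] + [+12, -11] → [24, -31]
step 7: [24, -31] + [+15, -14] → [39, -45]
step 8: [39, -45] + [+18, -17] → [57, -62]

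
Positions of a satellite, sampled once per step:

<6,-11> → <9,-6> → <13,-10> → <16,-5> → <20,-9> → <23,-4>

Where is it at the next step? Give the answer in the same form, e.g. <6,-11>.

<27,-8>

The moves between consecutive positions are <+3,+5>, <+4,-4>, <+3,+5>, <+4,-4>, <+3,+5>; they repeat the 2-cycle [<+3,+5>, <+4,-4>].
step 6: apply <+4,-4> → <27,-8>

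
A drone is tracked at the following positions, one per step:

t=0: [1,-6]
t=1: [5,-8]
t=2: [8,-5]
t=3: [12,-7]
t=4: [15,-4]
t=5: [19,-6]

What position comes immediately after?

[22,-3]

The moves between consecutive positions are [+4,-2], [+3,+3], [+4,-2], [+3,+3], [+4,-2]; they repeat the 2-cycle [[+4,-2], [+3,+3]].
step 6: apply [+3,+3] → [22,-3]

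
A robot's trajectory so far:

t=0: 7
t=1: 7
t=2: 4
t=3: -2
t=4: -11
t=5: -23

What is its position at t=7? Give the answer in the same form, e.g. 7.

-56

Successive displacements: +0, -3, -6, -9, -12 — each changes by -3.
step 6: -23 − 15 → -38
step 7: -38 − 18 → -56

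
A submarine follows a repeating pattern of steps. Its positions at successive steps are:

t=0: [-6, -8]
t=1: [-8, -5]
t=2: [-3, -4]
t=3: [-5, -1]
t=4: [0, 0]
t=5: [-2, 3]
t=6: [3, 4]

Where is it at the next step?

The moves between consecutive positions are [-2, +3], [+5, +1], [-2, +3], [+5, +1], [-2, +3], [+5, +1]; they repeat the 2-cycle [[-2, +3], [+5, +1]].
step 7: apply [-2, +3] → [1, 7]

[1, 7]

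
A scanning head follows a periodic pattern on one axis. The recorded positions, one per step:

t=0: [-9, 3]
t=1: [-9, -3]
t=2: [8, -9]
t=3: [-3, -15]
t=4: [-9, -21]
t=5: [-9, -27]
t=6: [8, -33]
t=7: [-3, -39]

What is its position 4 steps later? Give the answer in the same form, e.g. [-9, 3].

[-3, -63]

The first coordinate repeats the cycle [-9, -9, 8, -3] with period 4; step 11 mod 4 = 3, giving -3.
The second coordinate changes by -6 each step, so at step 11 it is 3 + 11·(-6) = -63.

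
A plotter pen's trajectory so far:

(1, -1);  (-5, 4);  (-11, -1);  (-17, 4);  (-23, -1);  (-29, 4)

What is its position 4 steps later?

(-53, 4)

The first coordinate changes by -6 each step, so at step 9 it is 1 + 9·(-6) = -53.
The second coordinate repeats the cycle [-1, 4] with period 2; step 9 mod 2 = 1, giving 4.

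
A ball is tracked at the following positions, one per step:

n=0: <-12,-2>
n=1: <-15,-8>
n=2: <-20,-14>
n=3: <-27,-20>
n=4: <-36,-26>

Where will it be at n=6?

<-60,-38>

Taking differences between consecutive positions: <-3,-6>, <-5,-6>, <-7,-6>, <-9,-6>. These grow by <-2,+0> each step.
step 5: <-36,-26> + <-11,-6> → <-47,-32>
step 6: <-47,-32> + <-13,-6> → <-60,-38>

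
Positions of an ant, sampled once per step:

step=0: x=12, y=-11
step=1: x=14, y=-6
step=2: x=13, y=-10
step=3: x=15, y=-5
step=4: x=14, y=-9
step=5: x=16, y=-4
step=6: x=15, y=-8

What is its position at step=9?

Step-to-step displacements: (+2, +5), (-1, -4), (+2, +5), (-1, -4), (+2, +5), (-1, -4) — a repeating cycle of length 2.
step 7: apply (+2, +5) → x=17, y=-3
step 8: apply (-1, -4) → x=16, y=-7
step 9: apply (+2, +5) → x=18, y=-2

x=18, y=-2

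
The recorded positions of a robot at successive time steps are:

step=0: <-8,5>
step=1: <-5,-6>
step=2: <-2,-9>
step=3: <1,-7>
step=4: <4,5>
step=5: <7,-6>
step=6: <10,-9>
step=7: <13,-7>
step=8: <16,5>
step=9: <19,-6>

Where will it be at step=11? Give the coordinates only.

<25,-7>

The first coordinate changes by +3 each step, so at step 11 it is -8 + 11·(3) = 25.
The second coordinate repeats the cycle [5, -6, -9, -7] with period 4; step 11 mod 4 = 3, giving -7.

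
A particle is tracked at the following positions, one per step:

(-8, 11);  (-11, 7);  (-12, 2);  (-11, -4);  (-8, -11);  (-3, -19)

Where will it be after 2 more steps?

Taking differences between consecutive positions: (-3, -4), (-1, -5), (+1, -6), (+3, -7), (+5, -8). These grow by (+2, -1) each step.
step 6: (-3, -19) + (+7, -9) → (4, -28)
step 7: (4, -28) + (+9, -10) → (13, -38)

(13, -38)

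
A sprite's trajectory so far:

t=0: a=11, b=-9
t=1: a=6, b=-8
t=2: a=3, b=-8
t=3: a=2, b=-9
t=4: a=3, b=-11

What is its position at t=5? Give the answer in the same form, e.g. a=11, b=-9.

Successive displacements: (-5, +1), (-3, +0), (-1, -1), (+1, -2) — each changes by (+2, -1).
step 5: a=3, b=-11 + (+3, -3) → a=6, b=-14

a=6, b=-14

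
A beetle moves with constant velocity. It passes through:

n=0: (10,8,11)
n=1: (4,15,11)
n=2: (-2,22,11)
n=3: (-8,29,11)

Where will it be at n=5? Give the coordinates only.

The position changes by (-6,+7,+0) every step.
step 4: (-8,29,11) + (-6,+7,+0) → (-14,36,11)
step 5: (-14,36,11) + (-6,+7,+0) → (-20,43,11)

(-20,43,11)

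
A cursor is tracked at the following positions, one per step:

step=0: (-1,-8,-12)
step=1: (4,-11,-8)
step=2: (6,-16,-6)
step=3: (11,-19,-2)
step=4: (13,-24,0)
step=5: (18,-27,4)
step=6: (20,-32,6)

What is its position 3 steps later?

Differencing gives (+5,-3,+4), (+2,-5,+2), (+5,-3,+4), (+2,-5,+2), (+5,-3,+4), (+2,-5,+2). This is the pattern (+5,-3,+4), (+2,-5,+2) repeated.
step 7: apply (+5,-3,+4) → (25,-35,10)
step 8: apply (+2,-5,+2) → (27,-40,12)
step 9: apply (+5,-3,+4) → (32,-43,16)

(32,-43,16)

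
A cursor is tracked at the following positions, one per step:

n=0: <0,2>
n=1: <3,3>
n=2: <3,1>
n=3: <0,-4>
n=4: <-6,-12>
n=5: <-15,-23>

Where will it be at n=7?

<-42,-54>

Successive displacements: <+3,+1>, <+0,-2>, <-3,-5>, <-6,-8>, <-9,-11> — each changes by <-3,-3>.
step 6: <-15,-23> + <-12,-14> → <-27,-37>
step 7: <-27,-37> + <-15,-17> → <-42,-54>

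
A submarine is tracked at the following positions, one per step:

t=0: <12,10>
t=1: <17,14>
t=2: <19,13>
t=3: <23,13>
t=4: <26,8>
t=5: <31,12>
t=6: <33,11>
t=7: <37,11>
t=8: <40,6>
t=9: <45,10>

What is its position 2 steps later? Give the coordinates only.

<51,9>

Differencing gives <+5,+4>, <+2,-1>, <+4,+0>, <+3,-5>, <+5,+4>, <+2,-1>, <+4,+0>, <+3,-5>, <+5,+4>. This is the pattern <+5,+4>, <+2,-1>, <+4,+0>, <+3,-5> repeated.
step 10: apply <+2,-1> → <47,9>
step 11: apply <+4,+0> → <51,9>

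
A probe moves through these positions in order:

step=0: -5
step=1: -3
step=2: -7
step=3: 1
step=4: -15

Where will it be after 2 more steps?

Step-to-step displacements: +2, -4, +8, -16; each is -2× the previous.
step 5: -15 + 32 → 17
step 6: 17 − 64 → -47

-47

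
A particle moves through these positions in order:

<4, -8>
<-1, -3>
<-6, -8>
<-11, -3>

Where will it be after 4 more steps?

The first coordinate changes by -5 each step, so at step 7 it is 4 + 7·(-5) = -31.
The second coordinate repeats the cycle [-8, -3] with period 2; step 7 mod 2 = 1, giving -3.

<-31, -3>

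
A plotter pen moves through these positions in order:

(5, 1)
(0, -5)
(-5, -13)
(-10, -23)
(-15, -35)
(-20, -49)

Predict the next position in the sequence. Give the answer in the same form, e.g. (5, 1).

Successive displacements: (-5, -6), (-5, -8), (-5, -10), (-5, -12), (-5, -14) — each changes by (+0, -2).
step 6: (-20, -49) + (-5, -16) → (-25, -65)

(-25, -65)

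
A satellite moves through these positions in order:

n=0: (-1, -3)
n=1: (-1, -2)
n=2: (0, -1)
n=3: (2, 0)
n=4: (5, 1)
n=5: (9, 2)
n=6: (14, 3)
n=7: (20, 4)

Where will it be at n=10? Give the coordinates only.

(44, 7)

Successive displacements: (+0, +1), (+1, +1), (+2, +1), (+3, +1), (+4, +1), (+5, +1), (+6, +1) — each changes by (+1, +0).
step 8: (20, 4) + (+7, +1) → (27, 5)
step 9: (27, 5) + (+8, +1) → (35, 6)
step 10: (35, 6) + (+9, +1) → (44, 7)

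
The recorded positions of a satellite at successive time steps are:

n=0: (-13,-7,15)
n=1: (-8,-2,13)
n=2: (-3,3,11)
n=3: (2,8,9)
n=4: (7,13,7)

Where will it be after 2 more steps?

(17,23,3)

Constant displacement of (+5,+5,-2) per step.
step 5: (7,13,7) + (+5,+5,-2) → (12,18,5)
step 6: (12,18,5) + (+5,+5,-2) → (17,23,3)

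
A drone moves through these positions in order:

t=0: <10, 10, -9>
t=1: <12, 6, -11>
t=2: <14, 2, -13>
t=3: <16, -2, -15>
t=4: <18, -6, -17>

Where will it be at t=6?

<22, -14, -21>

Each step adds <+2, -4, -2> to the position.
step 5: <18, -6, -17> + <+2, -4, -2> → <20, -10, -19>
step 6: <20, -10, -19> + <+2, -4, -2> → <22, -14, -21>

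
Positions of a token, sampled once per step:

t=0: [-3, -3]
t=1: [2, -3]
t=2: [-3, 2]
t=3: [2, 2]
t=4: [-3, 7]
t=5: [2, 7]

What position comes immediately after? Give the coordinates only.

Differencing gives [+5, +0], [-5, +5], [+5, +0], [-5, +5], [+5, +0]. This is the pattern [+5, +0], [-5, +5] repeated.
step 6: apply [-5, +5] → [-3, 12]

[-3, 12]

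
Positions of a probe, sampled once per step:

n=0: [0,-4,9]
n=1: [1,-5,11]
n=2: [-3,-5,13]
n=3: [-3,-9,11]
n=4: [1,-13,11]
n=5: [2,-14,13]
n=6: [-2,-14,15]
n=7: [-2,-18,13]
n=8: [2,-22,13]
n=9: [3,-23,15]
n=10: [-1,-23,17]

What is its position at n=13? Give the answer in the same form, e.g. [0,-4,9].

[4,-32,17]

The moves between consecutive positions are [+1,-1,+2], [-4,+0,+2], [+0,-4,-2], [+4,-4,+0], [+1,-1,+2], [-4,+0,+2], [+0,-4,-2], [+4,-4,+0], [+1,-1,+2], [-4,+0,+2]; they repeat the 4-cycle [[+1,-1,+2], [-4,+0,+2], [+0,-4,-2], [+4,-4,+0]].
step 11: apply [+0,-4,-2] → [-1,-27,15]
step 12: apply [+4,-4,+0] → [3,-31,15]
step 13: apply [+1,-1,+2] → [4,-32,17]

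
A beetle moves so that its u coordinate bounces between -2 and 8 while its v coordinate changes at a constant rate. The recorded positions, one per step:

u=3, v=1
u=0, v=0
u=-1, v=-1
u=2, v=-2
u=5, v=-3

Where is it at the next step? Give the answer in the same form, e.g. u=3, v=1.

The u coordinate travels 3 per step and bounces off the walls at -2 and 8.
  step 5: 5 → 8
The v coordinate changes by -1 each step: at step 5 it is -4.

u=8, v=-4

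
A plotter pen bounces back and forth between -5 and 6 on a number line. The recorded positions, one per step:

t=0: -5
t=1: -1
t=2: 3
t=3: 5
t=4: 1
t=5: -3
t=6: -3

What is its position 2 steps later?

5

The value travels 4 per step and bounces off the walls at -5 and 6.
  step 7: -3 → 1
  step 8: 1 → 5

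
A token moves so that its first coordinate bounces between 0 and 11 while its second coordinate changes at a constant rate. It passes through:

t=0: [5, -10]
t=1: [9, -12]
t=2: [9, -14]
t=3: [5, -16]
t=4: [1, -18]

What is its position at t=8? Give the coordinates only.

[7, -26]

The first coordinate travels 4 per step and bounces off the walls at 0 and 11.
  step 5: 1 → 3
  step 6: 3 → 7
  step 7: 7 → 11
  step 8: 11 → 7
The second coordinate changes by -2 each step: at step 8 it is -26.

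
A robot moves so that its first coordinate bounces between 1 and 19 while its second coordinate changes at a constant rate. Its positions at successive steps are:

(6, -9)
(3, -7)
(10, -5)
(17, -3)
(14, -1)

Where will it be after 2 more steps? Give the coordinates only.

(2, 3)

The first coordinate travels 7 per step and bounces off the walls at 1 and 19.
  step 5: 14 → 7
  step 6: 7 → 2
The second coordinate changes by +2 each step: at step 6 it is 3.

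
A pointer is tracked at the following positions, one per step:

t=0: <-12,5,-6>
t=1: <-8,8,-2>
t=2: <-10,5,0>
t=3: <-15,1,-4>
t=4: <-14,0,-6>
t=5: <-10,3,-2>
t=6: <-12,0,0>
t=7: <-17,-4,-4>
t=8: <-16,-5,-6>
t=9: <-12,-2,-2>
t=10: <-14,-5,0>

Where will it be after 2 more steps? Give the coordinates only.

<-18,-10,-6>

The moves between consecutive positions are <+4,+3,+4>, <-2,-3,+2>, <-5,-4,-4>, <+1,-1,-2>, <+4,+3,+4>, <-2,-3,+2>, <-5,-4,-4>, <+1,-1,-2>, <+4,+3,+4>, <-2,-3,+2>; they repeat the 4-cycle [<+4,+3,+4>, <-2,-3,+2>, <-5,-4,-4>, <+1,-1,-2>].
step 11: apply <-5,-4,-4> → <-19,-9,-4>
step 12: apply <+1,-1,-2> → <-18,-10,-6>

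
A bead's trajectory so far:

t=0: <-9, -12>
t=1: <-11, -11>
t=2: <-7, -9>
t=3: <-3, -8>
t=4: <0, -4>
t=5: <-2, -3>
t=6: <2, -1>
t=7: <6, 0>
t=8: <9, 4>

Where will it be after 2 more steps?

<11, 7>

The moves between consecutive positions are <-2, +1>, <+4, +2>, <+4, +1>, <+3, +4>, <-2, +1>, <+4, +2>, <+4, +1>, <+3, +4>; they repeat the 4-cycle [<-2, +1>, <+4, +2>, <+4, +1>, <+3, +4>].
step 9: apply <-2, +1> → <7, 5>
step 10: apply <+4, +2> → <11, 7>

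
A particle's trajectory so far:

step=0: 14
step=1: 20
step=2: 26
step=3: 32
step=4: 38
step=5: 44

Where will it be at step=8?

Each step adds +6 to the position.
step 6: 44 + 6 → 50
step 7: 50 + 6 → 56
step 8: 56 + 6 → 62

62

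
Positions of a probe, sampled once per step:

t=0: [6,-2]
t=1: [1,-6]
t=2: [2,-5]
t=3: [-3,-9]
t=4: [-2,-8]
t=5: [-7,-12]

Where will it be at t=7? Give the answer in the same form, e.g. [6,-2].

[-11,-15]

Step-to-step displacements: [-5,-4], [+1,+1], [-5,-4], [+1,+1], [-5,-4] — a repeating cycle of length 2.
step 6: apply [+1,+1] → [-6,-11]
step 7: apply [-5,-4] → [-11,-15]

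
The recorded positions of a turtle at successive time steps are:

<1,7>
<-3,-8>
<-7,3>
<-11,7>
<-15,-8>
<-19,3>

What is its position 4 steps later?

First: linear, -4 per step → -35 at step 9.
Second: cycles through 7, -8, 3 every 3 steps. Step 9 lands at position 0 of the cycle → 7.

<-35,7>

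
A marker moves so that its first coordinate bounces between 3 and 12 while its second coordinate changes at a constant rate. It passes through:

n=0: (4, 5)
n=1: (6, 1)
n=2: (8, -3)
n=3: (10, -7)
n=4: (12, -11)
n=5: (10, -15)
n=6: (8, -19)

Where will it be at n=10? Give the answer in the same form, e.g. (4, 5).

(6, -35)

The first coordinate reflects between 3 and 12, moving 2 per step.
  step 7: 8 → 6
  step 8: 6 → 4
  step 9: 4 → 4
  step 10: 4 → 6
The second coordinate changes by -4 each step: at step 10 it is -35.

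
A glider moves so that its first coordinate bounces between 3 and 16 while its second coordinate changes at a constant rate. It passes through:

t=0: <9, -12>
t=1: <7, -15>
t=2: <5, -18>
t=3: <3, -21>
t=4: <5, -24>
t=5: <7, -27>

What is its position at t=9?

The first coordinate reflects between 3 and 16, moving 2 per step.
  step 6: 7 → 9
  step 7: 9 → 11
  step 8: 11 → 13
  step 9: 13 → 15
The second coordinate changes by -3 each step: at step 9 it is -39.

<15, -39>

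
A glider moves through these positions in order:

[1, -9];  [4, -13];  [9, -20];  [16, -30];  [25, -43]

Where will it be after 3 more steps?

[64, -100]

First differences are [+3, -4], [+5, -7], [+7, -10], [+9, -13]; their common second difference is [+2, -3] (constant acceleration).
step 5: [25, -43] + [+11, -16] → [36, -59]
step 6: [36, -59] + [+13, -19] → [49, -78]
step 7: [49, -78] + [+15, -22] → [64, -100]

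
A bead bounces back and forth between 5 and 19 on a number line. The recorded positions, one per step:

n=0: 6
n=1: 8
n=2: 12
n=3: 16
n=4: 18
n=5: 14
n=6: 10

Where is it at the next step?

6

The value travels 4 per step and bounces off the walls at 5 and 19.
  step 7: 10 → 6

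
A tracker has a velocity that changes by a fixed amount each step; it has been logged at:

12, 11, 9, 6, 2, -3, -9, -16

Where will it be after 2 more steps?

First differences are -1, -2, -3, -4, -5, -6, -7; their common second difference is -1 (constant acceleration).
step 8: -16 − 8 → -24
step 9: -24 − 9 → -33

-33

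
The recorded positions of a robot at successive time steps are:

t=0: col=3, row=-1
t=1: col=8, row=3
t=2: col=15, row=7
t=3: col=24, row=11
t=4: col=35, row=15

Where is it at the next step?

Taking differences between consecutive positions: (+5, +4), (+7, +4), (+9, +4), (+11, +4). These grow by (+2, +0) each step.
step 5: col=35, row=15 + (+13, +4) → col=48, row=19

col=48, row=19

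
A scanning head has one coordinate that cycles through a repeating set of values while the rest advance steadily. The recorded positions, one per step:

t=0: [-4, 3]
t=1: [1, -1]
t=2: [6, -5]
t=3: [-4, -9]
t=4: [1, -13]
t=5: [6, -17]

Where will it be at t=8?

The first coordinate repeats the cycle [-4, 1, 6] with period 3; step 8 mod 3 = 2, giving 6.
The second coordinate changes by -4 each step, so at step 8 it is 3 + 8·(-4) = -29.

[6, -29]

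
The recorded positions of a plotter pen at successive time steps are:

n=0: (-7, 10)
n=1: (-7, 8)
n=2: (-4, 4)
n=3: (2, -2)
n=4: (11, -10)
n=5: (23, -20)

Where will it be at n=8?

Successive displacements: (+0, -2), (+3, -4), (+6, -6), (+9, -8), (+12, -10) — each changes by (+3, -2).
step 6: (23, -20) + (+15, -12) → (38, -32)
step 7: (38, -32) + (+18, -14) → (56, -46)
step 8: (56, -46) + (+21, -16) → (77, -62)

(77, -62)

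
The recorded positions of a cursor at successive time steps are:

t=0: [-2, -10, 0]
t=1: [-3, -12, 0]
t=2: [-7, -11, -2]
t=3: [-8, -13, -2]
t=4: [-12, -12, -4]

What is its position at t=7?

[-18, -15, -6]

Step-to-step displacements: [-1, -2, +0], [-4, +1, -2], [-1, -2, +0], [-4, +1, -2] — a repeating cycle of length 2.
step 5: apply [-1, -2, +0] → [-13, -14, -4]
step 6: apply [-4, +1, -2] → [-17, -13, -6]
step 7: apply [-1, -2, +0] → [-18, -15, -6]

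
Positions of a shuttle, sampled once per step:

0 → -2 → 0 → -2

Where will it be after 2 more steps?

The jumps are -2, +2, -2 — a geometric progression with ratio -1.
step 4: -2 + 2 → 0
step 5: 0 − 2 → -2

-2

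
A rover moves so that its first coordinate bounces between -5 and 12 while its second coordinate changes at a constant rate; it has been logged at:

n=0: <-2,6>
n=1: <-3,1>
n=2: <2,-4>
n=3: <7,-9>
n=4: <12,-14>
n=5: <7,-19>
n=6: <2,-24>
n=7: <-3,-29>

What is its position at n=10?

The first coordinate travels 5 per step and bounces off the walls at -5 and 12.
  step 8: -3 → -2
  step 9: -2 → 3
  step 10: 3 → 8
The second coordinate changes by -5 each step: at step 10 it is -44.

<8,-44>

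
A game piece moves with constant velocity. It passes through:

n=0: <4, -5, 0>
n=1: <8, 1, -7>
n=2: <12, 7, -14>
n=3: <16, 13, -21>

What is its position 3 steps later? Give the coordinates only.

Constant displacement of <+4, +6, -7> per step.
step 4: <16, 13, -21> + <+4, +6, -7> → <20, 19, -28>
step 5: <20, 19, -28> + <+4, +6, -7> → <24, 25, -35>
step 6: <24, 25, -35> + <+4, +6, -7> → <28, 31, -42>

<28, 31, -42>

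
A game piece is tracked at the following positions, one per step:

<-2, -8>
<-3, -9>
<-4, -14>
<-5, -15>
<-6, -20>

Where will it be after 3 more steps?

<-9, -27>

The moves between consecutive positions are <-1, -1>, <-1, -5>, <-1, -1>, <-1, -5>; they repeat the 2-cycle [<-1, -1>, <-1, -5>].
step 5: apply <-1, -1> → <-7, -21>
step 6: apply <-1, -5> → <-8, -26>
step 7: apply <-1, -1> → <-9, -27>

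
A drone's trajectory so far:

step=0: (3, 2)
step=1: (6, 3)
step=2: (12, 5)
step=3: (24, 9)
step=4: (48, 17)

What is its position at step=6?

Step-to-step displacements: (+3, +1), (+6, +2), (+12, +4), (+24, +8); each is 2× the previous.
step 5: (48, 17) + (+48, +16) → (96, 33)
step 6: (96, 33) + (+96, +32) → (192, 65)

(192, 65)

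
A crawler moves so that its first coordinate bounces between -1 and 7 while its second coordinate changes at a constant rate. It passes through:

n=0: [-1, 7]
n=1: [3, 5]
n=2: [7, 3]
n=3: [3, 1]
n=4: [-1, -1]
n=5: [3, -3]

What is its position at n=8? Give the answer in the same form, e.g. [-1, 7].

[-1, -9]

The first coordinate travels 4 per step and bounces off the walls at -1 and 7.
  step 6: 3 → 7
  step 7: 7 → 3
  step 8: 3 → -1
The second coordinate changes by -2 each step: at step 8 it is -9.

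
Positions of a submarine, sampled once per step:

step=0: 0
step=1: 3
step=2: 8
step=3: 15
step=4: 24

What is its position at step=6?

48

Taking differences between consecutive positions: +3, +5, +7, +9. These grow by +2 each step.
step 5: 24 + 11 → 35
step 6: 35 + 13 → 48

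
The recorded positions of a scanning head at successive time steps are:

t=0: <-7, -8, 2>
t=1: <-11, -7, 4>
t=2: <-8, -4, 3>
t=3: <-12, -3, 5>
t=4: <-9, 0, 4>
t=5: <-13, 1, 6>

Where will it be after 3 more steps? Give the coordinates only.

<-11, 8, 6>

The moves between consecutive positions are <-4, +1, +2>, <+3, +3, -1>, <-4, +1, +2>, <+3, +3, -1>, <-4, +1, +2>; they repeat the 2-cycle [<-4, +1, +2>, <+3, +3, -1>].
step 6: apply <+3, +3, -1> → <-10, 4, 5>
step 7: apply <-4, +1, +2> → <-14, 5, 7>
step 8: apply <+3, +3, -1> → <-11, 8, 6>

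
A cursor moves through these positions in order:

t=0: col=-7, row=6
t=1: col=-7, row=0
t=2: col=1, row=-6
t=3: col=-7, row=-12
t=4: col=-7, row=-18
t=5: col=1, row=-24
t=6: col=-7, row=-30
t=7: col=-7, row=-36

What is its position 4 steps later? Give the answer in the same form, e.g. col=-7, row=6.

The col coordinate repeats the cycle [-7, -7, 1] with period 3; step 11 mod 3 = 2, giving 1.
The row coordinate changes by -6 each step, so at step 11 it is 6 + 11·(-6) = -60.

col=1, row=-60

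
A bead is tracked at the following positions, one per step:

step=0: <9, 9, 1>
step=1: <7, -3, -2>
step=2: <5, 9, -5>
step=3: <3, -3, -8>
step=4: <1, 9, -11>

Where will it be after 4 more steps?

<-7, 9, -23>

First: linear, -2 per step → -7 at step 8.
Second: cycles through 9, -3 every 2 steps. Step 8 lands at position 0 of the cycle → 9.
Third: linear, -3 per step → -23 at step 8.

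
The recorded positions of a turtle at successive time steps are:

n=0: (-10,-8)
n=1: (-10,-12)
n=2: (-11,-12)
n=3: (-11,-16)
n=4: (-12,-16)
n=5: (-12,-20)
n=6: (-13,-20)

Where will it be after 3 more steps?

(-14,-28)

The moves between consecutive positions are (+0,-4), (-1,+0), (+0,-4), (-1,+0), (+0,-4), (-1,+0); they repeat the 2-cycle [(+0,-4), (-1,+0)].
step 7: apply (+0,-4) → (-13,-24)
step 8: apply (-1,+0) → (-14,-24)
step 9: apply (+0,-4) → (-14,-28)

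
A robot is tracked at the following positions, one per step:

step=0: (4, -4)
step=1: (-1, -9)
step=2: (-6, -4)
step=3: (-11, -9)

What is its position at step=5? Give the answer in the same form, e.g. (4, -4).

The first coordinate changes by -5 each step, so at step 5 it is 4 + 5·(-5) = -21.
The second coordinate repeats the cycle [-4, -9] with period 2; step 5 mod 2 = 1, giving -9.

(-21, -9)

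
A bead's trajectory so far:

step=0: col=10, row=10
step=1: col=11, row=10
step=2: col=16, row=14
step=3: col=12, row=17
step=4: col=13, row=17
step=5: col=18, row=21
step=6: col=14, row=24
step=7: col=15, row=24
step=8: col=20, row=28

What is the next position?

col=16, row=31

Differencing gives (+1, +0), (+5, +4), (-4, +3), (+1, +0), (+5, +4), (-4, +3), (+1, +0), (+5, +4). This is the pattern (+1, +0), (+5, +4), (-4, +3) repeated.
step 9: apply (-4, +3) → col=16, row=31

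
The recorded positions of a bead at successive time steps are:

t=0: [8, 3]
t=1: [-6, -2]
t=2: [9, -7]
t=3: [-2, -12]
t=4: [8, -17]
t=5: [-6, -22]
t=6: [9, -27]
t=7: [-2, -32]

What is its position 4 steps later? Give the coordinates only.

[-2, -52]

The first coordinate repeats the cycle [8, -6, 9, -2] with period 4; step 11 mod 4 = 3, giving -2.
The second coordinate changes by -5 each step, so at step 11 it is 3 + 11·(-5) = -52.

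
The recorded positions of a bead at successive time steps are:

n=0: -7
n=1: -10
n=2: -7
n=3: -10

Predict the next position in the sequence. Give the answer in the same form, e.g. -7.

The jumps are -3, +3, -3 — a geometric progression with ratio -1.
step 4: -10 + 3 → -7

-7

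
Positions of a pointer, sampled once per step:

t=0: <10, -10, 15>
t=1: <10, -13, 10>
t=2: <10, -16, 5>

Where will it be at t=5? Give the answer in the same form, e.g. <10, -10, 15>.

The position changes by <+0, -3, -5> every step.
step 3: <10, -16, 5> + <+0, -3, -5> → <10, -19, 0>
step 4: <10, -19, 0> + <+0, -3, -5> → <10, -22, -5>
step 5: <10, -22, -5> + <+0, -3, -5> → <10, -25, -10>

<10, -25, -10>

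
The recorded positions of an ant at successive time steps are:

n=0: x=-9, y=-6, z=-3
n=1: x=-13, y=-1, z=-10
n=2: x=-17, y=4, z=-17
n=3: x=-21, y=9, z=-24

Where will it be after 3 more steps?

The position changes by (-4,+5,-7) every step.
step 4: x=-21, y=9, z=-24 + (-4,+5,-7) → x=-25, y=14, z=-31
step 5: x=-25, y=14, z=-31 + (-4,+5,-7) → x=-29, y=19, z=-38
step 6: x=-29, y=19, z=-38 + (-4,+5,-7) → x=-33, y=24, z=-45

x=-33, y=24, z=-45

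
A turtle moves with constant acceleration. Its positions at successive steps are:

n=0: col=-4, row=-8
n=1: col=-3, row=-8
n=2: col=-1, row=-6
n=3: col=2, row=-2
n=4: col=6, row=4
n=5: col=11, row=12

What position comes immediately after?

col=17, row=22

First differences are (+1, +0), (+2, +2), (+3, +4), (+4, +6), (+5, +8); their common second difference is (+1, +2) (constant acceleration).
step 6: col=11, row=12 + (+6, +10) → col=17, row=22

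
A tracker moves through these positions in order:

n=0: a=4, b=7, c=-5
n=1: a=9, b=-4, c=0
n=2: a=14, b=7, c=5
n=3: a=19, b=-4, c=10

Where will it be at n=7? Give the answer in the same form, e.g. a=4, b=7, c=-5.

The a coordinate changes by +5 each step, so at step 7 it is 4 + 7·(5) = 39.
The b coordinate repeats the cycle [7, -4] with period 2; step 7 mod 2 = 1, giving -4.
The c coordinate changes by +5 each step, so at step 7 it is -5 + 7·(5) = 30.

a=39, b=-4, c=30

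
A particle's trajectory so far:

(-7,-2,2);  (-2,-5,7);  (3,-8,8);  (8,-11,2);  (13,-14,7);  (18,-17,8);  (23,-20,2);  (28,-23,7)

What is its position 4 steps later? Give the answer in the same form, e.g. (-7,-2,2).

The first coordinate changes by +5 each step, so at step 11 it is -7 + 11·(5) = 48.
The second coordinate changes by -3 each step, so at step 11 it is -2 + 11·(-3) = -35.
The third coordinate repeats the cycle [2, 7, 8] with period 3; step 11 mod 3 = 2, giving 8.

(48,-35,8)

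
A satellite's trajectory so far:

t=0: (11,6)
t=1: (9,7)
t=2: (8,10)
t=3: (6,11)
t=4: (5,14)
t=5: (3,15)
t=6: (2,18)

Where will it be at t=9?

(-3,23)

Differencing gives (-2,+1), (-1,+3), (-2,+1), (-1,+3), (-2,+1), (-1,+3). This is the pattern (-2,+1), (-1,+3) repeated.
step 7: apply (-2,+1) → (0,19)
step 8: apply (-1,+3) → (-1,22)
step 9: apply (-2,+1) → (-3,23)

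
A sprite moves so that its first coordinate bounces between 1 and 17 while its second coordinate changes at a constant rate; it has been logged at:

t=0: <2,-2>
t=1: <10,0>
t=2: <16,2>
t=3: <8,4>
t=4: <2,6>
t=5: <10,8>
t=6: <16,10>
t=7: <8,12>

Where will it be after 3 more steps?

<16,18>

The first coordinate reflects between 1 and 17, moving 8 per step.
  step 8: 8 → 2
  step 9: 2 → 10
  step 10: 10 → 16
The second coordinate changes by +2 each step: at step 10 it is 18.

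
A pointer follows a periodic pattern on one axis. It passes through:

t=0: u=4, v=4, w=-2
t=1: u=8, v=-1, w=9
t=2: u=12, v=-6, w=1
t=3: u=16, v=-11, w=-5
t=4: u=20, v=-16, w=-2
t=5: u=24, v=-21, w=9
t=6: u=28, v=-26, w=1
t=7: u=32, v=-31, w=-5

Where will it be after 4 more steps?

The u coordinate changes by +4 each step, so at step 11 it is 4 + 11·(4) = 48.
The v coordinate changes by -5 each step, so at step 11 it is 4 + 11·(-5) = -51.
The w coordinate repeats the cycle [-2, 9, 1, -5] with period 4; step 11 mod 4 = 3, giving -5.

u=48, v=-51, w=-5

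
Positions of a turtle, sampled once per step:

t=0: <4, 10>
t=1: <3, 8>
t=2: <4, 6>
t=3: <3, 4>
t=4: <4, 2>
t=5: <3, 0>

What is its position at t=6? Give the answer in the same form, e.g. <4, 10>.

The first coordinate repeats the cycle [4, 3] with period 2; step 6 mod 2 = 0, giving 4.
The second coordinate changes by -2 each step, so at step 6 it is 10 + 6·(-2) = -2.

<4, -2>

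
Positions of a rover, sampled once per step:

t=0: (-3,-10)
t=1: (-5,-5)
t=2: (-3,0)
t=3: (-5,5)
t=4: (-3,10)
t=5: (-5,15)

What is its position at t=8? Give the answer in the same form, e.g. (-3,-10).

(-3,30)

First: cycles through -3, -5 every 2 steps. Step 8 lands at position 0 of the cycle → -3.
Second: linear, +5 per step → 30 at step 8.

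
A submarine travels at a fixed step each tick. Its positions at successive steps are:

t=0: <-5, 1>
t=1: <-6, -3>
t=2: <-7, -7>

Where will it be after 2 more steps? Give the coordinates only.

Each step adds <-1, -4> to the position.
step 3: <-7, -7> + <-1, -4> → <-8, -11>
step 4: <-8, -11> + <-1, -4> → <-9, -15>

<-9, -15>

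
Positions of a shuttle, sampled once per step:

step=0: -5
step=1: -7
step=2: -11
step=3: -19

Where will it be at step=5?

Consecutive displacements -2, -4, -8 scale by a factor of 2 each step.
step 4: -19 − 16 → -35
step 5: -35 − 32 → -67

-67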